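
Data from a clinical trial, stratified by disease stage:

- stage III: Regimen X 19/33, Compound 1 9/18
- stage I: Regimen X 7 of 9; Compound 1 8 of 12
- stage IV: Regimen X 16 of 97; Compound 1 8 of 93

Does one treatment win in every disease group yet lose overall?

No

Stage III: Regimen X 19/33 = 57.6%, Compound 1 9/18 = 50.0% → Regimen X
Stage I: Regimen X 7/9 = 77.8%, Compound 1 8/12 = 66.7% → Regimen X
Stage IV: Regimen X 16/97 = 16.5%, Compound 1 8/93 = 8.6% → Regimen X
Overall: Regimen X 42/139 = 30.2%, Compound 1 25/123 = 20.3% → Regimen X
Regimen X wins overall and in every disease group — no reversal.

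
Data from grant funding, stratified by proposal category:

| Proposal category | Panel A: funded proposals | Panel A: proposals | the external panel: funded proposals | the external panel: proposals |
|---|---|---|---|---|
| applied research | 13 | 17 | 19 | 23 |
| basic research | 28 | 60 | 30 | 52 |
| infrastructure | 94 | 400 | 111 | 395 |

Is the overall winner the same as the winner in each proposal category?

Applied research: Panel A 13/17 = 76.5%, the external panel 19/23 = 82.6% → the external panel
Basic research: Panel A 28/60 = 46.7%, the external panel 30/52 = 57.7% → the external panel
Infrastructure: Panel A 94/400 = 23.5%, the external panel 111/395 = 28.1% → the external panel
Overall: Panel A 135/477 = 28.3%, the external panel 160/470 = 34.0% → the external panel
The external panel wins overall and in every proposal group — no reversal.

Yes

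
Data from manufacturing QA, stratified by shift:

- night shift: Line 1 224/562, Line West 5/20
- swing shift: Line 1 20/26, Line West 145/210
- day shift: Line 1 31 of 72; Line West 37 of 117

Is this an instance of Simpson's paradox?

Yes

Night shift: Line 1 224/562 = 39.9%, Line West 5/20 = 25.0% → Line 1
Swing shift: Line 1 20/26 = 76.9%, Line West 145/210 = 69.0% → Line 1
Day shift: Line 1 31/72 = 43.1%, Line West 37/117 = 31.6% → Line 1
Overall: Line 1 275/660 = 41.7%, Line West 187/347 = 53.9% → Line West
Line 1 wins each shift group but Line West wins overall — the comparison reverses. Line 1's units skew toward night shift, which has a lower base rate.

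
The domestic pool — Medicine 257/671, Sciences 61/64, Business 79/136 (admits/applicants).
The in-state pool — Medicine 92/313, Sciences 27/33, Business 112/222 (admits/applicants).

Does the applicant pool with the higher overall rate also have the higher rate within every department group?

Medicine: the domestic pool 257/671 = 38.3%, the in-state pool 92/313 = 29.4% → the domestic pool
Sciences: the domestic pool 61/64 = 95.3%, the in-state pool 27/33 = 81.8% → the domestic pool
Business: the domestic pool 79/136 = 58.1%, the in-state pool 112/222 = 50.5% → the domestic pool
Overall: the domestic pool 397/871 = 45.6%, the in-state pool 231/568 = 40.7% → the domestic pool
The domestic pool wins overall and in every department group — no reversal.

Yes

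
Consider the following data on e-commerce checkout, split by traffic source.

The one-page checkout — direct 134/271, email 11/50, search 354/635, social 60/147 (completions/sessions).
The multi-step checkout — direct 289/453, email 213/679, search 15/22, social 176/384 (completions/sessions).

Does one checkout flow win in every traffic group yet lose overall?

Yes

Direct: the one-page checkout 134/271 = 49.4%, the multi-step checkout 289/453 = 63.8% → the multi-step checkout
Email: the one-page checkout 11/50 = 22.0%, the multi-step checkout 213/679 = 31.4% → the multi-step checkout
Search: the one-page checkout 354/635 = 55.7%, the multi-step checkout 15/22 = 68.2% → the multi-step checkout
Social: the one-page checkout 60/147 = 40.8%, the multi-step checkout 176/384 = 45.8% → the multi-step checkout
Overall: the one-page checkout 559/1103 = 50.7%, the multi-step checkout 693/1538 = 45.1% → the one-page checkout
The multi-step checkout wins each traffic group but the one-page checkout wins overall — the comparison reverses. The multi-step checkout's sessions skew toward email, which has a lower base rate.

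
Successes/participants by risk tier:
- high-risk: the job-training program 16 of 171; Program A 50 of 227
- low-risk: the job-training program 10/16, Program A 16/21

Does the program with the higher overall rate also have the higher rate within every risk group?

High-risk: the job-training program 16/171 = 9.4%, Program A 50/227 = 22.0% → Program A
Low-risk: the job-training program 10/16 = 62.5%, Program A 16/21 = 76.2% → Program A
Overall: the job-training program 26/187 = 13.9%, Program A 66/248 = 26.6% → Program A
Program A wins overall and in every risk group — no reversal.

Yes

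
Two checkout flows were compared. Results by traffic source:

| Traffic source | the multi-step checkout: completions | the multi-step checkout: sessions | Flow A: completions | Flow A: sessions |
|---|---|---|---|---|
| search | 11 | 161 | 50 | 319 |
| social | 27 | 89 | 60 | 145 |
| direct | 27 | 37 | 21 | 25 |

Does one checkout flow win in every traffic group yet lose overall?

Search: the multi-step checkout 11/161 = 6.8%, Flow A 50/319 = 15.7% → Flow A
Social: the multi-step checkout 27/89 = 30.3%, Flow A 60/145 = 41.4% → Flow A
Direct: the multi-step checkout 27/37 = 73.0%, Flow A 21/25 = 84.0% → Flow A
Overall: the multi-step checkout 65/287 = 22.6%, Flow A 131/489 = 26.8% → Flow A
Flow A wins overall and in every traffic group — no reversal.

No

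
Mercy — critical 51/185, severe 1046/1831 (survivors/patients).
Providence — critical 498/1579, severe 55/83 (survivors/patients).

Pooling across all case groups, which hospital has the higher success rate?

Critical: Mercy 51/185 = 27.6%, Providence 498/1579 = 31.5% → Providence
Severe: Mercy 1046/1831 = 57.1%, Providence 55/83 = 66.3% → Providence
Overall: Mercy 1097/2016 = 54.4%, Providence 553/1662 = 33.3% → Mercy
(Providence wins every case group but Mercy wins overall — Providence's patients skew toward the low-rate critical group.)

Mercy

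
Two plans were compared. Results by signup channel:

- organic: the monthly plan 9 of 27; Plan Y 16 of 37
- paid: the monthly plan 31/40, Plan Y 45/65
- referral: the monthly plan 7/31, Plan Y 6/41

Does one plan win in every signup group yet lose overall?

No

Organic: the monthly plan 9/27 = 33.3%, Plan Y 16/37 = 43.2% → Plan Y
Paid: the monthly plan 31/40 = 77.5%, Plan Y 45/65 = 69.2% → the monthly plan
Referral: the monthly plan 7/31 = 22.6%, Plan Y 6/41 = 14.6% → the monthly plan
Overall: the monthly plan 47/98 = 48.0%, Plan Y 67/143 = 46.9% → the monthly plan
Neither sweeps: the monthly plan wins 2 of 3 groups, Plan Y wins 1. The monthly plan wins overall but not every group — no Simpson reversal.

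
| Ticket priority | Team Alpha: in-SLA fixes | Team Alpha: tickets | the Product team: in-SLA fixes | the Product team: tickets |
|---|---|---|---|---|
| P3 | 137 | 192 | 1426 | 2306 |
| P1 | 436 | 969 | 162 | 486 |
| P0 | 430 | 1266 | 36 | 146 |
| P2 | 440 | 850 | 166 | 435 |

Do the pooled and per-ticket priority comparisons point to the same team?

No

P3: Team Alpha 137/192 = 71.4%, the Product team 1426/2306 = 61.8% → Team Alpha
P1: Team Alpha 436/969 = 45.0%, the Product team 162/486 = 33.3% → Team Alpha
P0: Team Alpha 430/1266 = 34.0%, the Product team 36/146 = 24.7% → Team Alpha
P2: Team Alpha 440/850 = 51.8%, the Product team 166/435 = 38.2% → Team Alpha
Overall: Team Alpha 1443/3277 = 44.0%, the Product team 1790/3373 = 53.1% → the Product team
Team Alpha wins each ticket group but the Product team wins overall — the comparison reverses. Team Alpha's tickets skew toward P0, which has a lower base rate.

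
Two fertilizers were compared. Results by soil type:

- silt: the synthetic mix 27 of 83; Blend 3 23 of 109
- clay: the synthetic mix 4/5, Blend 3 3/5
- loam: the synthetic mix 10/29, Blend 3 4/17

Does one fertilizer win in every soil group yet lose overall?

Silt: the synthetic mix 27/83 = 32.5%, Blend 3 23/109 = 21.1% → the synthetic mix
Clay: the synthetic mix 4/5 = 80.0%, Blend 3 3/5 = 60.0% → the synthetic mix
Loam: the synthetic mix 10/29 = 34.5%, Blend 3 4/17 = 23.5% → the synthetic mix
Overall: the synthetic mix 41/117 = 35.0%, Blend 3 30/131 = 22.9% → the synthetic mix
The synthetic mix wins overall and in every soil group — no reversal.

No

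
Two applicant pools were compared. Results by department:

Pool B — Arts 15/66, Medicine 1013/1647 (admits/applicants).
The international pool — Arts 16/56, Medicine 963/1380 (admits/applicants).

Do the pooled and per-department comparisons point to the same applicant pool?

Yes

Arts: Pool B 15/66 = 22.7%, the international pool 16/56 = 28.6% → the international pool
Medicine: Pool B 1013/1647 = 61.5%, the international pool 963/1380 = 69.8% → the international pool
Overall: Pool B 1028/1713 = 60.0%, the international pool 979/1436 = 68.2% → the international pool
The international pool wins overall and in every department group — no reversal.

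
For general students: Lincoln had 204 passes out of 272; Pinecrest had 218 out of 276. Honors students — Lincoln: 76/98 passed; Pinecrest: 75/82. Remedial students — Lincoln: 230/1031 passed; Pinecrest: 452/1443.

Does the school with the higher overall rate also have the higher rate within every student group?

General: Lincoln 204/272 = 75.0%, Pinecrest 218/276 = 79.0% → Pinecrest
Honors: Lincoln 76/98 = 77.6%, Pinecrest 75/82 = 91.5% → Pinecrest
Remedial: Lincoln 230/1031 = 22.3%, Pinecrest 452/1443 = 31.3% → Pinecrest
Overall: Lincoln 510/1401 = 36.4%, Pinecrest 745/1801 = 41.4% → Pinecrest
Pinecrest wins overall and in every student group — no reversal.

Yes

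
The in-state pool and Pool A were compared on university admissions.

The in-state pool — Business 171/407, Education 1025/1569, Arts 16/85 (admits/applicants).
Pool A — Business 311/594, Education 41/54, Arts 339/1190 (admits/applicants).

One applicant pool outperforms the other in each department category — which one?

Business: the in-state pool 171/407 = 42.0%, Pool A 311/594 = 52.4% → Pool A
Education: the in-state pool 1025/1569 = 65.3%, Pool A 41/54 = 75.9% → Pool A
Arts: the in-state pool 16/85 = 18.8%, Pool A 339/1190 = 28.5% → Pool A
Pool A has the higher rate in all 3 groups.

Pool A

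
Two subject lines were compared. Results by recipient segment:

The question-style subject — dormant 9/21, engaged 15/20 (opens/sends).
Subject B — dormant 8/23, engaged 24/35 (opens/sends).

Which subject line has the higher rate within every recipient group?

the question-style subject

Dormant: the question-style subject 9/21 = 42.9%, Subject B 8/23 = 34.8% → the question-style subject
Engaged: the question-style subject 15/20 = 75.0%, Subject B 24/35 = 68.6% → the question-style subject
The question-style subject has the higher rate in both groups.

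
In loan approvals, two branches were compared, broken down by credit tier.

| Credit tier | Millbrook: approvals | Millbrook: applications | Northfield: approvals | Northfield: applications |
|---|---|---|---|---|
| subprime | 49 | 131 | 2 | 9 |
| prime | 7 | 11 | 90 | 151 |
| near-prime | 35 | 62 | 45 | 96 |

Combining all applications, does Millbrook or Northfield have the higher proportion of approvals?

Subprime: Millbrook 49/131 = 37.4%, Northfield 2/9 = 22.2% → Millbrook
Prime: Millbrook 7/11 = 63.6%, Northfield 90/151 = 59.6% → Millbrook
Near-prime: Millbrook 35/62 = 56.5%, Northfield 45/96 = 46.9% → Millbrook
Overall: Millbrook 91/204 = 44.6%, Northfield 137/256 = 53.5% → Northfield
(Millbrook wins every credit group but Northfield wins overall — Millbrook's applications skew toward the low-rate subprime group.)

Northfield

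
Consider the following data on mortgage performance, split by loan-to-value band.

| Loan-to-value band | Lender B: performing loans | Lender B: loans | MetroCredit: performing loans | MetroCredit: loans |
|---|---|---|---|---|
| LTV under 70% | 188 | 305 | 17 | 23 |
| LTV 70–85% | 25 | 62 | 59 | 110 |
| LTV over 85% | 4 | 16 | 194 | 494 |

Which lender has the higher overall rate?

LTV under 70%: Lender B 188/305 = 61.6%, MetroCredit 17/23 = 73.9% → MetroCredit
LTV 70–85%: Lender B 25/62 = 40.3%, MetroCredit 59/110 = 53.6% → MetroCredit
LTV over 85%: Lender B 4/16 = 25.0%, MetroCredit 194/494 = 39.3% → MetroCredit
Overall: Lender B 217/383 = 56.7%, MetroCredit 270/627 = 43.1% → Lender B
(MetroCredit wins every loan-to-value group but Lender B wins overall — MetroCredit's loans skew toward the low-rate LTV over 85% group.)

Lender B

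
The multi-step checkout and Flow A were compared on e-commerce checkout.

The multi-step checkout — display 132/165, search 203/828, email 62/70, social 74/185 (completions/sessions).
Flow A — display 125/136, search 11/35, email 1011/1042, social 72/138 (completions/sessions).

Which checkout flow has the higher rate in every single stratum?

Display: the multi-step checkout 132/165 = 80.0%, Flow A 125/136 = 91.9% → Flow A
Search: the multi-step checkout 203/828 = 24.5%, Flow A 11/35 = 31.4% → Flow A
Email: the multi-step checkout 62/70 = 88.6%, Flow A 1011/1042 = 97.0% → Flow A
Social: the multi-step checkout 74/185 = 40.0%, Flow A 72/138 = 52.2% → Flow A
Flow A has the higher rate in all 4 groups.

Flow A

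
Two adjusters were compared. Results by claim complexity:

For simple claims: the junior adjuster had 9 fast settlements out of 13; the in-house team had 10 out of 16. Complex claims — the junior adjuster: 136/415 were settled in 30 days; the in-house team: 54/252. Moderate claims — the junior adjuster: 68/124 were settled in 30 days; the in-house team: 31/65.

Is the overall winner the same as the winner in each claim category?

Simple: the junior adjuster 9/13 = 69.2%, the in-house team 10/16 = 62.5% → the junior adjuster
Complex: the junior adjuster 136/415 = 32.8%, the in-house team 54/252 = 21.4% → the junior adjuster
Moderate: the junior adjuster 68/124 = 54.8%, the in-house team 31/65 = 47.7% → the junior adjuster
Overall: the junior adjuster 213/552 = 38.6%, the in-house team 95/333 = 28.5% → the junior adjuster
The junior adjuster wins overall and in every claim group — no reversal.

Yes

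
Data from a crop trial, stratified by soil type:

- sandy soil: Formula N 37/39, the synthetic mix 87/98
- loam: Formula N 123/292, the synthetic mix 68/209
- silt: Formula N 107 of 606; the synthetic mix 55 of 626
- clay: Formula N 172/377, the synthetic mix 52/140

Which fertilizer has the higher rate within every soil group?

Sandy soil: Formula N 37/39 = 94.9%, the synthetic mix 87/98 = 88.8% → Formula N
Loam: Formula N 123/292 = 42.1%, the synthetic mix 68/209 = 32.5% → Formula N
Silt: Formula N 107/606 = 17.7%, the synthetic mix 55/626 = 8.8% → Formula N
Clay: Formula N 172/377 = 45.6%, the synthetic mix 52/140 = 37.1% → Formula N
Formula N has the higher rate in all 4 groups.

Formula N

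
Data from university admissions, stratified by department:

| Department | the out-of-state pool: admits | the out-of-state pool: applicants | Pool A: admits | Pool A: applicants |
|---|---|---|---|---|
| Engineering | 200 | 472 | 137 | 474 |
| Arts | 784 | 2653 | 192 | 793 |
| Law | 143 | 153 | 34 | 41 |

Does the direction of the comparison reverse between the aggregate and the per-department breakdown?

No

Engineering: the out-of-state pool 200/472 = 42.4%, Pool A 137/474 = 28.9% → the out-of-state pool
Arts: the out-of-state pool 784/2653 = 29.6%, Pool A 192/793 = 24.2% → the out-of-state pool
Law: the out-of-state pool 143/153 = 93.5%, Pool A 34/41 = 82.9% → the out-of-state pool
Overall: the out-of-state pool 1127/3278 = 34.4%, Pool A 363/1308 = 27.8% → the out-of-state pool
The out-of-state pool wins overall and in every department group — no reversal.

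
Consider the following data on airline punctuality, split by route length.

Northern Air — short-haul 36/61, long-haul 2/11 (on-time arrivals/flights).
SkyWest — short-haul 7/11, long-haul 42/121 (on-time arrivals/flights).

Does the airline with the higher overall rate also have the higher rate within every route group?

No

Short-haul: Northern Air 36/61 = 59.0%, SkyWest 7/11 = 63.6% → SkyWest
Long-haul: Northern Air 2/11 = 18.2%, SkyWest 42/121 = 34.7% → SkyWest
Overall: Northern Air 38/72 = 52.8%, SkyWest 49/132 = 37.1% → Northern Air
SkyWest wins each route group but Northern Air wins overall — the comparison reverses. SkyWest's flights skew toward long-haul, which has a lower base rate.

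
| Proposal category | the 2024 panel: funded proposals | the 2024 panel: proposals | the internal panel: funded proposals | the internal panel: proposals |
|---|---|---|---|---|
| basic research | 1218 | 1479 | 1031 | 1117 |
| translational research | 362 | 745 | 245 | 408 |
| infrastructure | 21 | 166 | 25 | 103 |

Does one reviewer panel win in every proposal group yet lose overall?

Basic research: the 2024 panel 1218/1479 = 82.4%, the internal panel 1031/1117 = 92.3% → the internal panel
Translational research: the 2024 panel 362/745 = 48.6%, the internal panel 245/408 = 60.0% → the internal panel
Infrastructure: the 2024 panel 21/166 = 12.7%, the internal panel 25/103 = 24.3% → the internal panel
Overall: the 2024 panel 1601/2390 = 67.0%, the internal panel 1301/1628 = 79.9% → the internal panel
The internal panel wins overall and in every proposal group — no reversal.

No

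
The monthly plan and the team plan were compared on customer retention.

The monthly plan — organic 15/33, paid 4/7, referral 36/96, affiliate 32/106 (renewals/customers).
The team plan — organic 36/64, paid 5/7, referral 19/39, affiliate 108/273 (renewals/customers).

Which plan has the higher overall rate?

Organic: the monthly plan 15/33 = 45.5%, the team plan 36/64 = 56.2% → the team plan
Paid: the monthly plan 4/7 = 57.1%, the team plan 5/7 = 71.4% → the team plan
Referral: the monthly plan 36/96 = 37.5%, the team plan 19/39 = 48.7% → the team plan
Affiliate: the monthly plan 32/106 = 30.2%, the team plan 108/273 = 39.6% → the team plan
Overall: the monthly plan 87/242 = 36.0%, the team plan 168/383 = 43.9% → the team plan

the team plan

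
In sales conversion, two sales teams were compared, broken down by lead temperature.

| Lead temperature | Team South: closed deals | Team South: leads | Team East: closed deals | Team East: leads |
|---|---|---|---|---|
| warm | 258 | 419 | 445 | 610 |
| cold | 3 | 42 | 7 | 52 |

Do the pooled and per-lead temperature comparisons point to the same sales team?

Warm: Team South 258/419 = 61.6%, Team East 445/610 = 73.0% → Team East
Cold: Team South 3/42 = 7.1%, Team East 7/52 = 13.5% → Team East
Overall: Team South 261/461 = 56.6%, Team East 452/662 = 68.3% → Team East
Team East wins overall and in every lead group — no reversal.

Yes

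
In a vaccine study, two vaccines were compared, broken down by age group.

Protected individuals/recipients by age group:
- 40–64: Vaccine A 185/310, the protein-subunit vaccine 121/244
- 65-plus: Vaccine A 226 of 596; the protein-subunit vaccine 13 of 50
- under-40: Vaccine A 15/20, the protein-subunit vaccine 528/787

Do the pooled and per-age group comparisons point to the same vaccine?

No

40–64: Vaccine A 185/310 = 59.7%, the protein-subunit vaccine 121/244 = 49.6% → Vaccine A
65-plus: Vaccine A 226/596 = 37.9%, the protein-subunit vaccine 13/50 = 26.0% → Vaccine A
Under-40: Vaccine A 15/20 = 75.0%, the protein-subunit vaccine 528/787 = 67.1% → Vaccine A
Overall: Vaccine A 426/926 = 46.0%, the protein-subunit vaccine 662/1081 = 61.2% → the protein-subunit vaccine
Vaccine A wins each age group but the protein-subunit vaccine wins overall — the comparison reverses. Vaccine A's recipients skew toward 65-plus, which has a lower base rate.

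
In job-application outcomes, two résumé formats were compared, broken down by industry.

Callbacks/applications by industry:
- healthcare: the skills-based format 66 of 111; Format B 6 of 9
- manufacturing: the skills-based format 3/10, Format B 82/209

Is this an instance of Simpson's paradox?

Healthcare: the skills-based format 66/111 = 59.5%, Format B 6/9 = 66.7% → Format B
Manufacturing: the skills-based format 3/10 = 30.0%, Format B 82/209 = 39.2% → Format B
Overall: the skills-based format 69/121 = 57.0%, Format B 88/218 = 40.4% → the skills-based format
Format B wins each industry group but the skills-based format wins overall — the comparison reverses. Format B's applications skew toward manufacturing, which has a lower base rate.

Yes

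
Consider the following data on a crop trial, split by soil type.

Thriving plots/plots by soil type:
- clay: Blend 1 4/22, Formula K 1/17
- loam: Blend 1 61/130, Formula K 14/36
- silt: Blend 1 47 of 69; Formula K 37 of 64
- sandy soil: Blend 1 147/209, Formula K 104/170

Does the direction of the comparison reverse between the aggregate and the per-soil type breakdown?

No

Clay: Blend 1 4/22 = 18.2%, Formula K 1/17 = 5.9% → Blend 1
Loam: Blend 1 61/130 = 46.9%, Formula K 14/36 = 38.9% → Blend 1
Silt: Blend 1 47/69 = 68.1%, Formula K 37/64 = 57.8% → Blend 1
Sandy soil: Blend 1 147/209 = 70.3%, Formula K 104/170 = 61.2% → Blend 1
Overall: Blend 1 259/430 = 60.2%, Formula K 156/287 = 54.4% → Blend 1
Blend 1 wins overall and in every soil group — no reversal.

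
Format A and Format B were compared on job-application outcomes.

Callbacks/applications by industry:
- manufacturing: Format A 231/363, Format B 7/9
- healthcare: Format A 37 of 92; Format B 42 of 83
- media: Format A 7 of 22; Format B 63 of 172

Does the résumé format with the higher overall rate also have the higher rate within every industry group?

Manufacturing: Format A 231/363 = 63.6%, Format B 7/9 = 77.8% → Format B
Healthcare: Format A 37/92 = 40.2%, Format B 42/83 = 50.6% → Format B
Media: Format A 7/22 = 31.8%, Format B 63/172 = 36.6% → Format B
Overall: Format A 275/477 = 57.7%, Format B 112/264 = 42.4% → Format A
Format B wins each industry group but Format A wins overall — the comparison reverses. Format B's applications skew toward media, which has a lower base rate.

No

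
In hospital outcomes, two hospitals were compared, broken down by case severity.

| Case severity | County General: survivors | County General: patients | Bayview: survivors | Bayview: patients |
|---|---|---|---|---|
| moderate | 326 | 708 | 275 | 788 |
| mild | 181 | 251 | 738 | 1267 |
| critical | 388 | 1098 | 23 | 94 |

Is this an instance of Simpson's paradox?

Yes

Moderate: County General 326/708 = 46.0%, Bayview 275/788 = 34.9% → County General
Mild: County General 181/251 = 72.1%, Bayview 738/1267 = 58.2% → County General
Critical: County General 388/1098 = 35.3%, Bayview 23/94 = 24.5% → County General
Overall: County General 895/2057 = 43.5%, Bayview 1036/2149 = 48.2% → Bayview
County General wins each case group but Bayview wins overall — the comparison reverses. County General's patients skew toward critical, which has a lower base rate.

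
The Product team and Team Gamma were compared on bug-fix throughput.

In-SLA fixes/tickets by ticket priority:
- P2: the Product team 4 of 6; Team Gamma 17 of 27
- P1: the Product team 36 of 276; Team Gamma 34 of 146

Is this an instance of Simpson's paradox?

No

P2: the Product team 4/6 = 66.7%, Team Gamma 17/27 = 63.0% → the Product team
P1: the Product team 36/276 = 13.0%, Team Gamma 34/146 = 23.3% → Team Gamma
Overall: the Product team 40/282 = 14.2%, Team Gamma 51/173 = 29.5% → Team Gamma
Neither sweeps: the Product team wins 1 of 2 groups, Team Gamma wins 1. Team Gamma wins overall but not every group — no Simpson reversal.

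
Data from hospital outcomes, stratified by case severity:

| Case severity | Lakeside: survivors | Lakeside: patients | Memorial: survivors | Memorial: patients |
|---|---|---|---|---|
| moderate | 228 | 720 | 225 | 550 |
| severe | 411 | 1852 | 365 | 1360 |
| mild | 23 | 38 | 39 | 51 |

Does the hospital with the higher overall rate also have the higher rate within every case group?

Moderate: Lakeside 228/720 = 31.7%, Memorial 225/550 = 40.9% → Memorial
Severe: Lakeside 411/1852 = 22.2%, Memorial 365/1360 = 26.8% → Memorial
Mild: Lakeside 23/38 = 60.5%, Memorial 39/51 = 76.5% → Memorial
Overall: Lakeside 662/2610 = 25.4%, Memorial 629/1961 = 32.1% → Memorial
Memorial wins overall and in every case group — no reversal.

Yes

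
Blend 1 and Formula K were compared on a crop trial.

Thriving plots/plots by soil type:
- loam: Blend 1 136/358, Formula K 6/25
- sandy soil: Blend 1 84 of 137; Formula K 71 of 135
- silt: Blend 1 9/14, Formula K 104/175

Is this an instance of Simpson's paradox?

Loam: Blend 1 136/358 = 38.0%, Formula K 6/25 = 24.0% → Blend 1
Sandy soil: Blend 1 84/137 = 61.3%, Formula K 71/135 = 52.6% → Blend 1
Silt: Blend 1 9/14 = 64.3%, Formula K 104/175 = 59.4% → Blend 1
Overall: Blend 1 229/509 = 45.0%, Formula K 181/335 = 54.0% → Formula K
Blend 1 wins each soil group but Formula K wins overall — the comparison reverses. Blend 1's plots skew toward loam, which has a lower base rate.

Yes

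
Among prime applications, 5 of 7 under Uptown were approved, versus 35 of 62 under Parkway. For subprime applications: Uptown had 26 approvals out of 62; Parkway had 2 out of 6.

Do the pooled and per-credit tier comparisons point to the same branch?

No

Prime: Uptown 5/7 = 71.4%, Parkway 35/62 = 56.5% → Uptown
Subprime: Uptown 26/62 = 41.9%, Parkway 2/6 = 33.3% → Uptown
Overall: Uptown 31/69 = 44.9%, Parkway 37/68 = 54.4% → Parkway
Uptown wins each credit group but Parkway wins overall — the comparison reverses. Uptown's applications skew toward subprime, which has a lower base rate.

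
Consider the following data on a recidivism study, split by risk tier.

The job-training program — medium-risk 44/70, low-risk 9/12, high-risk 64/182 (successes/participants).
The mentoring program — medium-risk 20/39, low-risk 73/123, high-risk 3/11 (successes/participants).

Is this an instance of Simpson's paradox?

Medium-risk: the job-training program 44/70 = 62.9%, the mentoring program 20/39 = 51.3% → the job-training program
Low-risk: the job-training program 9/12 = 75.0%, the mentoring program 73/123 = 59.3% → the job-training program
High-risk: the job-training program 64/182 = 35.2%, the mentoring program 3/11 = 27.3% → the job-training program
Overall: the job-training program 117/264 = 44.3%, the mentoring program 96/173 = 55.5% → the mentoring program
The job-training program wins each risk group but the mentoring program wins overall — the comparison reverses. The job-training program's participants skew toward high-risk, which has a lower base rate.

Yes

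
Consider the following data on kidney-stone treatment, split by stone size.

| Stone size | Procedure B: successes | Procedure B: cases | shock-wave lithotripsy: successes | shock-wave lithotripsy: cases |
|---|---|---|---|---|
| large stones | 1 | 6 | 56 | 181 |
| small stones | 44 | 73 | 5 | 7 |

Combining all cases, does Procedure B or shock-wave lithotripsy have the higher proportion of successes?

Procedure B

Large stones: Procedure B 1/6 = 16.7%, shock-wave lithotripsy 56/181 = 30.9% → shock-wave lithotripsy
Small stones: Procedure B 44/73 = 60.3%, shock-wave lithotripsy 5/7 = 71.4% → shock-wave lithotripsy
Overall: Procedure B 45/79 = 57.0%, shock-wave lithotripsy 61/188 = 32.4% → Procedure B
(Shock-wave lithotripsy wins every stone group but Procedure B wins overall — shock-wave lithotripsy's cases skew toward the low-rate large stones group.)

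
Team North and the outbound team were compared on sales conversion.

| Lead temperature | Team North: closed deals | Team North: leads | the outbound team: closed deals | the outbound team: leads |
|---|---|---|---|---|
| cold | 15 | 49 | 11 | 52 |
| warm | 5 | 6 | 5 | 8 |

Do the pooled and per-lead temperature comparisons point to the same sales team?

Yes

Cold: Team North 15/49 = 30.6%, the outbound team 11/52 = 21.2% → Team North
Warm: Team North 5/6 = 83.3%, the outbound team 5/8 = 62.5% → Team North
Overall: Team North 20/55 = 36.4%, the outbound team 16/60 = 26.7% → Team North
Team North wins overall and in every lead group — no reversal.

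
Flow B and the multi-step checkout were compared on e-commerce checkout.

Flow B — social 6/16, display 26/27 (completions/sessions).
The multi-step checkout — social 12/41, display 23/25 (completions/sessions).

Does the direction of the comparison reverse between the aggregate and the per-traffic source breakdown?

No

Social: Flow B 6/16 = 37.5%, the multi-step checkout 12/41 = 29.3% → Flow B
Display: Flow B 26/27 = 96.3%, the multi-step checkout 23/25 = 92.0% → Flow B
Overall: Flow B 32/43 = 74.4%, the multi-step checkout 35/66 = 53.0% → Flow B
Flow B wins overall and in every traffic group — no reversal.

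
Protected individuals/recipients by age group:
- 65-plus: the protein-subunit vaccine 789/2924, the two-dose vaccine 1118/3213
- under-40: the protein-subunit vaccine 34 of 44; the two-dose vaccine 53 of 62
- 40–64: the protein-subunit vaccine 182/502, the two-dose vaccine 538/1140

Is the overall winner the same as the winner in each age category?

Yes

65-plus: the protein-subunit vaccine 789/2924 = 27.0%, the two-dose vaccine 1118/3213 = 34.8% → the two-dose vaccine
Under-40: the protein-subunit vaccine 34/44 = 77.3%, the two-dose vaccine 53/62 = 85.5% → the two-dose vaccine
40–64: the protein-subunit vaccine 182/502 = 36.3%, the two-dose vaccine 538/1140 = 47.2% → the two-dose vaccine
Overall: the protein-subunit vaccine 1005/3470 = 29.0%, the two-dose vaccine 1709/4415 = 38.7% → the two-dose vaccine
The two-dose vaccine wins overall and in every age group — no reversal.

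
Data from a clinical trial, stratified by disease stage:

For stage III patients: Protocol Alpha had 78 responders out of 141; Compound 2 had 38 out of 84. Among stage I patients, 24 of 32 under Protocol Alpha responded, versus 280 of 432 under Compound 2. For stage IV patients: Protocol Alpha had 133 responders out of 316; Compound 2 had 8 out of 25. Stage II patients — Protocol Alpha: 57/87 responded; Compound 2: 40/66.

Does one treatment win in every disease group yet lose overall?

Yes

Stage III: Protocol Alpha 78/141 = 55.3%, Compound 2 38/84 = 45.2% → Protocol Alpha
Stage I: Protocol Alpha 24/32 = 75.0%, Compound 2 280/432 = 64.8% → Protocol Alpha
Stage IV: Protocol Alpha 133/316 = 42.1%, Compound 2 8/25 = 32.0% → Protocol Alpha
Stage II: Protocol Alpha 57/87 = 65.5%, Compound 2 40/66 = 60.6% → Protocol Alpha
Overall: Protocol Alpha 292/576 = 50.7%, Compound 2 366/607 = 60.3% → Compound 2
Protocol Alpha wins each disease group but Compound 2 wins overall — the comparison reverses. Protocol Alpha's patients skew toward stage IV, which has a lower base rate.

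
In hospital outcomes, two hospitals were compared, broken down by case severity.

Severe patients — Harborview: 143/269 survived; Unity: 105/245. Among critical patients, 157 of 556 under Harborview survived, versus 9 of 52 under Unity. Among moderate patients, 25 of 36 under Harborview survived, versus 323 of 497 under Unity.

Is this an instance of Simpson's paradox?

Yes

Severe: Harborview 143/269 = 53.2%, Unity 105/245 = 42.9% → Harborview
Critical: Harborview 157/556 = 28.2%, Unity 9/52 = 17.3% → Harborview
Moderate: Harborview 25/36 = 69.4%, Unity 323/497 = 65.0% → Harborview
Overall: Harborview 325/861 = 37.7%, Unity 437/794 = 55.0% → Unity
Harborview wins each case group but Unity wins overall — the comparison reverses. Harborview's patients skew toward critical, which has a lower base rate.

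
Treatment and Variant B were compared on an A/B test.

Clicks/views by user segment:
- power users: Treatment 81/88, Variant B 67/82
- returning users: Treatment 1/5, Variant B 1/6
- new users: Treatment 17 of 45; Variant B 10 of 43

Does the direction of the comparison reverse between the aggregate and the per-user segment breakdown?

No

Power users: Treatment 81/88 = 92.0%, Variant B 67/82 = 81.7% → Treatment
Returning users: Treatment 1/5 = 20.0%, Variant B 1/6 = 16.7% → Treatment
New users: Treatment 17/45 = 37.8%, Variant B 10/43 = 23.3% → Treatment
Overall: Treatment 99/138 = 71.7%, Variant B 78/131 = 59.5% → Treatment
Treatment wins overall and in every user group — no reversal.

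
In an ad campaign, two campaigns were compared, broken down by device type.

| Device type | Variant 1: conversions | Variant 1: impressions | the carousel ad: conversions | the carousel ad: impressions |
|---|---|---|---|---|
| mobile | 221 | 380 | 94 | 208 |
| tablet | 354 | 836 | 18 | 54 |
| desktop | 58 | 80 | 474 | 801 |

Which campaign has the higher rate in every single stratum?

Mobile: Variant 1 221/380 = 58.2%, the carousel ad 94/208 = 45.2% → Variant 1
Tablet: Variant 1 354/836 = 42.3%, the carousel ad 18/54 = 33.3% → Variant 1
Desktop: Variant 1 58/80 = 72.5%, the carousel ad 474/801 = 59.2% → Variant 1
Variant 1 has the higher rate in all 3 groups.

Variant 1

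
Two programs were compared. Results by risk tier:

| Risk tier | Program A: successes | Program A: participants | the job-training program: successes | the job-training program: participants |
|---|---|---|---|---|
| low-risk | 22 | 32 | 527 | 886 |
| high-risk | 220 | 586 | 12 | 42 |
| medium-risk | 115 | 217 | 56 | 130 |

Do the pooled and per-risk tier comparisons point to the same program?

No

Low-risk: Program A 22/32 = 68.8%, the job-training program 527/886 = 59.5% → Program A
High-risk: Program A 220/586 = 37.5%, the job-training program 12/42 = 28.6% → Program A
Medium-risk: Program A 115/217 = 53.0%, the job-training program 56/130 = 43.1% → Program A
Overall: Program A 357/835 = 42.8%, the job-training program 595/1058 = 56.2% → the job-training program
Program A wins each risk group but the job-training program wins overall — the comparison reverses. Program A's participants skew toward high-risk, which has a lower base rate.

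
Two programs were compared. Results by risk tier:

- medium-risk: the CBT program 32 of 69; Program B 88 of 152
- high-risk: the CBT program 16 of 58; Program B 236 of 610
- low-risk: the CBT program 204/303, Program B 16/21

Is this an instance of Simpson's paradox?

Medium-risk: the CBT program 32/69 = 46.4%, Program B 88/152 = 57.9% → Program B
High-risk: the CBT program 16/58 = 27.6%, Program B 236/610 = 38.7% → Program B
Low-risk: the CBT program 204/303 = 67.3%, Program B 16/21 = 76.2% → Program B
Overall: the CBT program 252/430 = 58.6%, Program B 340/783 = 43.4% → the CBT program
Program B wins each risk group but the CBT program wins overall — the comparison reverses. Program B's participants skew toward high-risk, which has a lower base rate.

Yes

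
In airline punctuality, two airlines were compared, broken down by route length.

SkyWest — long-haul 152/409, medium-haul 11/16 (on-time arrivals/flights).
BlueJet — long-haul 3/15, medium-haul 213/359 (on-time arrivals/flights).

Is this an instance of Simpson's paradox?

Yes

Long-haul: SkyWest 152/409 = 37.2%, BlueJet 3/15 = 20.0% → SkyWest
Medium-haul: SkyWest 11/16 = 68.8%, BlueJet 213/359 = 59.3% → SkyWest
Overall: SkyWest 163/425 = 38.4%, BlueJet 216/374 = 57.8% → BlueJet
SkyWest wins each route group but BlueJet wins overall — the comparison reverses. SkyWest's flights skew toward long-haul, which has a lower base rate.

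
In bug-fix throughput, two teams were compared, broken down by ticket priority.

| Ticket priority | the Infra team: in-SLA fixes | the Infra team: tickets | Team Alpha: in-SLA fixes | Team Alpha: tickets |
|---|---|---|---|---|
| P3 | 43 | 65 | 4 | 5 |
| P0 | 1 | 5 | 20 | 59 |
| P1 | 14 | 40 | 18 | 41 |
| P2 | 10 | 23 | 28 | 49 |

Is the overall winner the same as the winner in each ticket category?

No

P3: the Infra team 43/65 = 66.2%, Team Alpha 4/5 = 80.0% → Team Alpha
P0: the Infra team 1/5 = 20.0%, Team Alpha 20/59 = 33.9% → Team Alpha
P1: the Infra team 14/40 = 35.0%, Team Alpha 18/41 = 43.9% → Team Alpha
P2: the Infra team 10/23 = 43.5%, Team Alpha 28/49 = 57.1% → Team Alpha
Overall: the Infra team 68/133 = 51.1%, Team Alpha 70/154 = 45.5% → the Infra team
Team Alpha wins each ticket group but the Infra team wins overall — the comparison reverses. Team Alpha's tickets skew toward P0, which has a lower base rate.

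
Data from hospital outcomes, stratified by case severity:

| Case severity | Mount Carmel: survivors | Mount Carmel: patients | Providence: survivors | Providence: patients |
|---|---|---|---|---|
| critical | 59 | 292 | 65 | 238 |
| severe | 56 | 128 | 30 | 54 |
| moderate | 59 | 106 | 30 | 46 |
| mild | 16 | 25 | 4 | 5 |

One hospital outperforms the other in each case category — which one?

Providence

Critical: Mount Carmel 59/292 = 20.2%, Providence 65/238 = 27.3% → Providence
Severe: Mount Carmel 56/128 = 43.8%, Providence 30/54 = 55.6% → Providence
Moderate: Mount Carmel 59/106 = 55.7%, Providence 30/46 = 65.2% → Providence
Mild: Mount Carmel 16/25 = 64.0%, Providence 4/5 = 80.0% → Providence
Providence has the higher rate in all 4 groups.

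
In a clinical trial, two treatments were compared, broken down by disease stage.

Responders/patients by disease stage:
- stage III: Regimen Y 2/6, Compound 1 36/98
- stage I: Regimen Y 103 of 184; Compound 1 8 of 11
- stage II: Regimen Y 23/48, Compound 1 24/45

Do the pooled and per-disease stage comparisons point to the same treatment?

Stage III: Regimen Y 2/6 = 33.3%, Compound 1 36/98 = 36.7% → Compound 1
Stage I: Regimen Y 103/184 = 56.0%, Compound 1 8/11 = 72.7% → Compound 1
Stage II: Regimen Y 23/48 = 47.9%, Compound 1 24/45 = 53.3% → Compound 1
Overall: Regimen Y 128/238 = 53.8%, Compound 1 68/154 = 44.2% → Regimen Y
Compound 1 wins each disease group but Regimen Y wins overall — the comparison reverses. Compound 1's patients skew toward stage III, which has a lower base rate.

No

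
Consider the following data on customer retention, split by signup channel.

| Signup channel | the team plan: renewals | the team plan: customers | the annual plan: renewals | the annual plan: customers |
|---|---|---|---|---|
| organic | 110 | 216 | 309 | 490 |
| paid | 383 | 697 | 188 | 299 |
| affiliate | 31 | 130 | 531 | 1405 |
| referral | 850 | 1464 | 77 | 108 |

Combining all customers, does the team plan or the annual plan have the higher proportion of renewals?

the team plan

Organic: the team plan 110/216 = 50.9%, the annual plan 309/490 = 63.1% → the annual plan
Paid: the team plan 383/697 = 54.9%, the annual plan 188/299 = 62.9% → the annual plan
Affiliate: the team plan 31/130 = 23.8%, the annual plan 531/1405 = 37.8% → the annual plan
Referral: the team plan 850/1464 = 58.1%, the annual plan 77/108 = 71.3% → the annual plan
Overall: the team plan 1374/2507 = 54.8%, the annual plan 1105/2302 = 48.0% → the team plan
(The annual plan wins every signup group but the team plan wins overall — the annual plan's customers skew toward the low-rate affiliate group.)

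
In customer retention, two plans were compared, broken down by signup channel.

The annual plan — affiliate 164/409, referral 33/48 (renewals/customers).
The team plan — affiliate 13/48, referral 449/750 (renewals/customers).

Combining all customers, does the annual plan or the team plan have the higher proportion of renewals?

Affiliate: the annual plan 164/409 = 40.1%, the team plan 13/48 = 27.1% → the annual plan
Referral: the annual plan 33/48 = 68.8%, the team plan 449/750 = 59.9% → the annual plan
Overall: the annual plan 197/457 = 43.1%, the team plan 462/798 = 57.9% → the team plan
(The annual plan wins every signup group but the team plan wins overall — the annual plan's customers skew toward the low-rate affiliate group.)

the team plan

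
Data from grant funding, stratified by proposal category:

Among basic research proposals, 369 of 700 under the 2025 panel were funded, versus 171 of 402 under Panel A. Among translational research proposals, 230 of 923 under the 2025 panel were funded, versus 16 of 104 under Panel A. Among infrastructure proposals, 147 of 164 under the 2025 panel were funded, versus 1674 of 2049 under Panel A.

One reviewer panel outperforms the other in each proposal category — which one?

Basic research: the 2025 panel 369/700 = 52.7%, Panel A 171/402 = 42.5% → the 2025 panel
Translational research: the 2025 panel 230/923 = 24.9%, Panel A 16/104 = 15.4% → the 2025 panel
Infrastructure: the 2025 panel 147/164 = 89.6%, Panel A 1674/2049 = 81.7% → the 2025 panel
The 2025 panel has the higher rate in all 3 groups.

the 2025 panel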